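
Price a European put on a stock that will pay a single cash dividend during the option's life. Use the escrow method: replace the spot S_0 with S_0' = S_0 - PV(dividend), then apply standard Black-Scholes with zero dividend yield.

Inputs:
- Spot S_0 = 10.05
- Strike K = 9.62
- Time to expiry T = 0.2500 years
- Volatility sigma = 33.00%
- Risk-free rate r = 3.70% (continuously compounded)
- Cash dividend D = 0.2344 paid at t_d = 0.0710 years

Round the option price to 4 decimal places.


PV(D) = D * exp(-r * t_d) = 0.2344 * 0.99737645 = 0.23378504
S_0' = S_0 - PV(D) = 10.0500 - 0.23378504 = 9.81621496
d1 = (ln(S_0'/K) + (r + sigma^2/2)*T) / (sigma*sqrt(T)) = 0.26093237
d2 = d1 - sigma*sqrt(T) = 0.09593237
exp(-rT) = 0.99079265
N(-d1) = 0.39707233; N(-d2) = 0.46178714
P = K * exp(-rT) * N(-d2) - S_0' * N(-d1) = 9.6200 * 0.99079265 * 0.46178714 - 9.81621496 * 0.39707233 = 0.5037

Answer: Price = 0.5037


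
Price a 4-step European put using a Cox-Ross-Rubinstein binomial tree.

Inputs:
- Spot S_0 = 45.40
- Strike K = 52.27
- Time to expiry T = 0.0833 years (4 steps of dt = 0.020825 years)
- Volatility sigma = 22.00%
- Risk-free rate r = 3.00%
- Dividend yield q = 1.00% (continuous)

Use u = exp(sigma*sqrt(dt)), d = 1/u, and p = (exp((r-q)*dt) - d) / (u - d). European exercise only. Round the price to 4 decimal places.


Answer: Price = V(0,0) = 6.7773

Derivation:
dt = T/N = 0.020825
u = exp(sigma*sqrt(dt)) = 1.032257; d = 1/u = 0.968751
p = (exp((r-q)*dt) - d) / (u - d) = 0.498623
Discount per step: exp(-r*dt) = 0.999375
Stock lattice S(k, i) with i counting down-moves:
  k=0: S(0,0) = 45.4000
  k=1: S(1,0) = 46.8645; S(1,1) = 43.9813
  k=2: S(2,0) = 48.3762; S(2,1) = 45.4000; S(2,2) = 42.6069
  k=3: S(3,0) = 49.9367; S(3,1) = 46.8645; S(3,2) = 43.9813; S(3,3) = 41.2755
  k=4: S(4,0) = 51.5475; S(4,1) = 48.3762; S(4,2) = 45.4000; S(4,3) = 42.6069; S(4,4) = 39.9856
Terminal payoffs V(N, i) = max(K - S_T, 0):
  V(4,0) = 0.722498; V(4,1) = 3.893801; V(4,2) = 6.870000; V(4,3) = 9.663097; V(4,4) = 12.284358
Backward induction: V(k, i) = exp(-r*dt) * [p * V(k+1, i) + (1-p) * V(k+1, i+1)].
  V(3,0) = exp(-r*dt) * [p*0.722498 + (1-p)*3.893801] = 2.311071
  V(3,1) = exp(-r*dt) * [p*3.893801 + (1-p)*6.870000] = 5.382634
  V(3,2) = exp(-r*dt) * [p*6.870000 + (1-p)*9.663097] = 8.265228
  V(3,3) = exp(-r*dt) * [p*9.663097 + (1-p)*12.284358] = 10.970480
  V(2,0) = exp(-r*dt) * [p*2.311071 + (1-p)*5.382634] = 3.848675
  V(2,1) = exp(-r*dt) * [p*5.382634 + (1-p)*8.265228] = 6.823635
  V(2,2) = exp(-r*dt) * [p*8.265228 + (1-p)*10.970480] = 9.615569
  V(1,0) = exp(-r*dt) * [p*3.848675 + (1-p)*6.823635] = 5.336915
  V(1,1) = exp(-r*dt) * [p*6.823635 + (1-p)*9.615569] = 8.218309
  V(0,0) = exp(-r*dt) * [p*5.336915 + (1-p)*8.218309] = 6.777343


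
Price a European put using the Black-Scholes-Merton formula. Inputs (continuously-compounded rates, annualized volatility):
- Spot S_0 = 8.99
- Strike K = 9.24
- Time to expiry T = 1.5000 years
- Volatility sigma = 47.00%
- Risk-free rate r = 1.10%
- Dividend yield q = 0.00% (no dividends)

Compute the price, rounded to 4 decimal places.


Answer: Price = 2.0973

Derivation:
d1 = (ln(S/K) + (r - q + 0.5*sigma^2) * T) / (sigma * sqrt(T)) = 0.26882883
d2 = d1 - sigma * sqrt(T) = -0.30680126
exp(-rT) = 0.98363538; exp(-qT) = 1.00000000
P = K * exp(-rT) * N(-d2) - S_0 * exp(-qT) * N(-d1)
N(-d1) = 0.39403070; N(-d2) = 0.62050268
P = 9.2400 * 0.98363538 * 0.62050268 - 8.9900 * 1.00000000 * 0.39403070 = 2.0973


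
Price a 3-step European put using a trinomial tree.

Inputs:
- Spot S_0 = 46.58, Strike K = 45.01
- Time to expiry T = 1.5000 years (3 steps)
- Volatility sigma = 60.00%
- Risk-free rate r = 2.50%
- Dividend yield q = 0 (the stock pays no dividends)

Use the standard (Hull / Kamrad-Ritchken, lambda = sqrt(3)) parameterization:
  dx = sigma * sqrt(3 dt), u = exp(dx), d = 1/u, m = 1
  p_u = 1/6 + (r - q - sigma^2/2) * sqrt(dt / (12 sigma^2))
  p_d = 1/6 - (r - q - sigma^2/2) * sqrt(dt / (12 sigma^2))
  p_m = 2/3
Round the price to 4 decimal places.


dt = T/N = 0.500000; dx = sigma*sqrt(3*dt) = 0.734847
u = exp(dx) = 2.085163; d = 1/u = 0.479579
p_u = 0.113935, p_m = 0.666667, p_d = 0.219399
Discount per step: exp(-r*dt) = 0.987578
Stock lattice S(k, j) with j the centered position index:
  k=0: S(0,+0) = 46.5800
  k=1: S(1,-1) = 22.3388; S(1,+0) = 46.5800; S(1,+1) = 97.1269
  k=2: S(2,-2) = 10.7132; S(2,-1) = 22.3388; S(2,+0) = 46.5800; S(2,+1) = 97.1269; S(2,+2) = 202.5254
  k=3: S(3,-3) = 5.1378; S(3,-2) = 10.7132; S(3,-1) = 22.3388; S(3,+0) = 46.5800; S(3,+1) = 97.1269; S(3,+2) = 202.5254; S(3,+3) = 422.2983
Terminal payoffs V(N, j) = max(K - S_T, 0):
  V(3,-3) = 39.872172; V(3,-2) = 34.296792; V(3,-1) = 22.671216; V(3,+0) = 0.000000; V(3,+1) = 0.000000; V(3,+2) = 0.000000; V(3,+3) = 0.000000
Backward induction: V(k, j) = exp(-r*dt) * [p_u * V(k+1, j+1) + p_m * V(k+1, j) + p_d * V(k+1, j-1)]
  V(2,-2) = exp(-r*dt) * [p_u*22.671216 + p_m*34.296792 + p_d*39.872172] = 33.770685
  V(2,-1) = exp(-r*dt) * [p_u*0.000000 + p_m*22.671216 + p_d*34.296792] = 22.357593
  V(2,+0) = exp(-r*dt) * [p_u*0.000000 + p_m*0.000000 + p_d*22.671216] = 4.912248
  V(2,+1) = exp(-r*dt) * [p_u*0.000000 + p_m*0.000000 + p_d*0.000000] = 0.000000
  V(2,+2) = exp(-r*dt) * [p_u*0.000000 + p_m*0.000000 + p_d*0.000000] = 0.000000
  V(1,-1) = exp(-r*dt) * [p_u*4.912248 + p_m*22.357593 + p_d*33.770685] = 22.589837
  V(1,+0) = exp(-r*dt) * [p_u*0.000000 + p_m*4.912248 + p_d*22.357593] = 8.078445
  V(1,+1) = exp(-r*dt) * [p_u*0.000000 + p_m*0.000000 + p_d*4.912248] = 1.064353
  V(0,+0) = exp(-r*dt) * [p_u*1.064353 + p_m*8.078445 + p_d*22.589837] = 10.333104

Answer: Price = V(0,0) = 10.3331


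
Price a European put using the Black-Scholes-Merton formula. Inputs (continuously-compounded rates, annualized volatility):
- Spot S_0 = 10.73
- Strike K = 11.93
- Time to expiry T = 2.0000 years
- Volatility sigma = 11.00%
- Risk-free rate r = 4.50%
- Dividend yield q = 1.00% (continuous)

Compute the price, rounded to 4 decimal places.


d1 = (ln(S/K) + (r - q + 0.5*sigma^2) * T) / (sigma * sqrt(T)) = -0.15371653
d2 = d1 - sigma * sqrt(T) = -0.30928002
exp(-rT) = 0.91393119; exp(-qT) = 0.98019867
P = K * exp(-rT) * N(-d2) - S_0 * exp(-qT) * N(-d1)
N(-d1) = 0.56108337; N(-d2) = 0.62144573
P = 11.9300 * 0.91393119 * 0.62144573 - 10.7300 * 0.98019867 * 0.56108337 = 0.8745

Answer: Price = 0.8745


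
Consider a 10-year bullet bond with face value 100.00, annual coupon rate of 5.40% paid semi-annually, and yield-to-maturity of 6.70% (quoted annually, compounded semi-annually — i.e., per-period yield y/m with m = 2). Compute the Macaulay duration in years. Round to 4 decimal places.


Answer: Macaulay duration = 7.7279 years

Derivation:
Coupon per period c = face * coupon_rate / m = 2.700000
Periods per year m = 2; per-period yield y/m = 0.033500
Number of cashflows N = 20
Cashflows (t years, CF_t, discount factor 1/(1+y/m)^(m*t), PV):
  t = 0.5000: CF_t = 2.700000, DF = 0.967586, PV = 2.612482
  t = 1.0000: CF_t = 2.700000, DF = 0.936222, PV = 2.527801
  t = 1.5000: CF_t = 2.700000, DF = 0.905876, PV = 2.445864
  t = 2.0000: CF_t = 2.700000, DF = 0.876512, PV = 2.366584
  t = 2.5000: CF_t = 2.700000, DF = 0.848101, PV = 2.289873
  t = 3.0000: CF_t = 2.700000, DF = 0.820611, PV = 2.215649
  t = 3.5000: CF_t = 2.700000, DF = 0.794011, PV = 2.143830
  t = 4.0000: CF_t = 2.700000, DF = 0.768274, PV = 2.074340
  t = 4.5000: CF_t = 2.700000, DF = 0.743371, PV = 2.007102
  t = 5.0000: CF_t = 2.700000, DF = 0.719275, PV = 1.942044
  t = 5.5000: CF_t = 2.700000, DF = 0.695961, PV = 1.879094
  t = 6.0000: CF_t = 2.700000, DF = 0.673402, PV = 1.818185
  t = 6.5000: CF_t = 2.700000, DF = 0.651574, PV = 1.759250
  t = 7.0000: CF_t = 2.700000, DF = 0.630454, PV = 1.702225
  t = 7.5000: CF_t = 2.700000, DF = 0.610018, PV = 1.647049
  t = 8.0000: CF_t = 2.700000, DF = 0.590245, PV = 1.593661
  t = 8.5000: CF_t = 2.700000, DF = 0.571113, PV = 1.542004
  t = 9.0000: CF_t = 2.700000, DF = 0.552601, PV = 1.492022
  t = 9.5000: CF_t = 2.700000, DF = 0.534689, PV = 1.443659
  t = 10.0000: CF_t = 102.700000, DF = 0.517357, PV = 53.132570
Price P = sum_t PV_t = 90.635286
Macaulay numerator sum_t t * PV_t:
  t * PV_t at t = 0.5000: 1.306241
  t * PV_t at t = 1.0000: 2.527801
  t * PV_t at t = 1.5000: 3.668796
  t * PV_t at t = 2.0000: 4.733167
  t * PV_t at t = 2.5000: 5.724682
  t * PV_t at t = 3.0000: 6.646946
  t * PV_t at t = 3.5000: 7.503406
  t * PV_t at t = 4.0000: 8.297360
  t * PV_t at t = 4.5000: 9.031959
  t * PV_t at t = 5.0000: 9.710218
  t * PV_t at t = 5.5000: 10.335016
  t * PV_t at t = 6.0000: 10.909108
  t * PV_t at t = 6.5000: 11.435124
  t * PV_t at t = 7.0000: 11.915577
  t * PV_t at t = 7.5000: 12.352868
  t * PV_t at t = 8.0000: 12.749292
  t * PV_t at t = 8.5000: 13.107037
  t * PV_t at t = 9.0000: 13.428194
  t * PV_t at t = 9.5000: 13.714761
  t * PV_t at t = 10.0000: 531.325702
Macaulay duration D = (sum_t t * PV_t) / P = 700.423252 / 90.635286 = 7.727931


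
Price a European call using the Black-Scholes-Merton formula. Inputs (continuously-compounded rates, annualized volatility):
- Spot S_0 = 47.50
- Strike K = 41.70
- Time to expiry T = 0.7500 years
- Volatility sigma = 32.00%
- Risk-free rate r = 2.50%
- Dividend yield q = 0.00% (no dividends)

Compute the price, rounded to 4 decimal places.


d1 = (ln(S/K) + (r - q + 0.5*sigma^2) * T) / (sigma * sqrt(T)) = 0.67614422
d2 = d1 - sigma * sqrt(T) = 0.39901609
exp(-rT) = 0.98142469; exp(-qT) = 1.00000000
C = S_0 * exp(-qT) * N(d1) - K * exp(-rT) * N(d2)
N(d1) = 0.75052546; N(d2) = 0.65505933
C = 47.5000 * 1.00000000 * 0.75052546 - 41.7000 * 0.98142469 * 0.65505933 = 8.8414

Answer: Price = 8.8414


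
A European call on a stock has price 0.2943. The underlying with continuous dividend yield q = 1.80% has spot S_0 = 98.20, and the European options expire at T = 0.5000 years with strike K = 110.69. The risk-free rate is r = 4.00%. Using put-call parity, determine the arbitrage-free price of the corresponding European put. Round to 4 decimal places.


Answer: Put price = 11.4723

Derivation:
Put-call parity: C - P = S_0 * exp(-qT) - K * exp(-rT).
S_0 * exp(-qT) = 98.2000 * 0.99104038 = 97.32016520
K * exp(-rT) = 110.6900 * 0.98019867 = 108.49819115
P = C - S*exp(-qT) + K*exp(-rT)
P = 0.2943 - 97.32016520 + 108.49819115 = 11.4723


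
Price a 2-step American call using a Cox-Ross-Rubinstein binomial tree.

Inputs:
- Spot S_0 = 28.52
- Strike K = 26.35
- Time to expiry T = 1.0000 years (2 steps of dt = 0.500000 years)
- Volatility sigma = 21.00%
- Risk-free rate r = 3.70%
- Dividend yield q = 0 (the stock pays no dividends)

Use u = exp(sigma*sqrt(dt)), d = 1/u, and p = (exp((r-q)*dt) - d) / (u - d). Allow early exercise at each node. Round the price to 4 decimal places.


dt = T/N = 0.500000
u = exp(sigma*sqrt(dt)) = 1.160084; d = 1/u = 0.862007
p = (exp((r-q)*dt) - d) / (u - d) = 0.525587
Discount per step: exp(-r*dt) = 0.981670
Stock lattice S(k, i) with i counting down-moves:
  k=0: S(0,0) = 28.5200
  k=1: S(1,0) = 33.0856; S(1,1) = 24.5844
  k=2: S(2,0) = 38.3821; S(2,1) = 28.5200; S(2,2) = 21.1919
Terminal payoffs V(N, i) = max(S_T - K, 0):
  V(2,0) = 12.032071; V(2,1) = 2.170000; V(2,2) = 0.000000
Backward induction: V(k, i) = exp(-r*dt) * [p * V(k+1, i) + (1-p) * V(k+1, i+1)]; then take max(V_cont, immediate exercise) for American.
  V(1,0) = exp(-r*dt) * [p*12.032071 + (1-p)*2.170000] = 7.218589; exercise = 6.735596; V(1,0) = max -> 7.218589
  V(1,1) = exp(-r*dt) * [p*2.170000 + (1-p)*0.000000] = 1.119618; exercise = 0.000000; V(1,1) = max -> 1.119618
  V(0,0) = exp(-r*dt) * [p*7.218589 + (1-p)*1.119618] = 4.245878; exercise = 2.170000; V(0,0) = max -> 4.245878

Answer: Price = V(0,0) = 4.2459


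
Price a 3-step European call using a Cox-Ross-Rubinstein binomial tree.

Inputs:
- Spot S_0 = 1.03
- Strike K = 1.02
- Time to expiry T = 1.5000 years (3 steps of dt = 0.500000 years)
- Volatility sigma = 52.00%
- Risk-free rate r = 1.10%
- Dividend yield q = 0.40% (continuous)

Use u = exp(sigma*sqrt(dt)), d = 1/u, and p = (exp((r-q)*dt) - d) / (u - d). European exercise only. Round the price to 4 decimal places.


Answer: Price = V(0,0) = 0.2837

Derivation:
dt = T/N = 0.500000
u = exp(sigma*sqrt(dt)) = 1.444402; d = 1/u = 0.692328
p = (exp((r-q)*dt) - d) / (u - d) = 0.413760
Discount per step: exp(-r*dt) = 0.994515
Stock lattice S(k, i) with i counting down-moves:
  k=0: S(0,0) = 1.0300
  k=1: S(1,0) = 1.4877; S(1,1) = 0.7131
  k=2: S(2,0) = 2.1489; S(2,1) = 1.0300; S(2,2) = 0.4937
  k=3: S(3,0) = 3.1039; S(3,1) = 1.4877; S(3,2) = 0.7131; S(3,3) = 0.3418
Terminal payoffs V(N, i) = max(S_T - K, 0):
  V(3,0) = 2.083857; V(3,1) = 0.467734; V(3,2) = 0.000000; V(3,3) = 0.000000
Backward induction: V(k, i) = exp(-r*dt) * [p * V(k+1, i) + (1-p) * V(k+1, i+1)].
  V(2,0) = exp(-r*dt) * [p*2.083857 + (1-p)*0.467734] = 1.130188
  V(2,1) = exp(-r*dt) * [p*0.467734 + (1-p)*0.000000] = 0.192468
  V(2,2) = exp(-r*dt) * [p*0.000000 + (1-p)*0.000000] = 0.000000
  V(1,0) = exp(-r*dt) * [p*1.130188 + (1-p)*0.192468] = 0.577275
  V(1,1) = exp(-r*dt) * [p*0.192468 + (1-p)*0.000000] = 0.079199
  V(0,0) = exp(-r*dt) * [p*0.577275 + (1-p)*0.079199] = 0.283718


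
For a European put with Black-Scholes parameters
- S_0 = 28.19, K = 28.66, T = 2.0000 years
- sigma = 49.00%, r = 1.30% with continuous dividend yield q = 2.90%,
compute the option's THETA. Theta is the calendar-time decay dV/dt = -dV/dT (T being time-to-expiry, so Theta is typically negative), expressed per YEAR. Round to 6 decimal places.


Answer: Theta = -1.831173

Derivation:
d1 = 0.2764425053; d2 = -0.4165221402
phi(d1) = 0.3839861624; exp(-qT) = 0.9436499474; exp(-rT) = 0.9743350896
Theta = -S*exp(-qT)*phi(d1)*sigma/(2*sqrt(T)) + r*K*exp(-rT)*N(-d2) - q*S*exp(-qT)*N(-d1)
N(-d1) = 0.3911041068; N(-d2) = 0.6614860151; sqrt(T) = 1.4142135624
Term 1 = -28.1900 * 0.9436499474 * 0.3839861624 * 0.4900 / (2 * 1.4142135624) = -1.7695900045
Term 2 = 0.0130 * 28.6600 * 0.9743350896 * 0.6614860151 = 0.2401311766
Term 3 = -0.0290 * 28.1900 * 0.9436499474 * 0.3911041068 = -0.3017146305
Theta = -1.7695900045 + (0.2401311766) + (-0.3017146305) = -1.831173


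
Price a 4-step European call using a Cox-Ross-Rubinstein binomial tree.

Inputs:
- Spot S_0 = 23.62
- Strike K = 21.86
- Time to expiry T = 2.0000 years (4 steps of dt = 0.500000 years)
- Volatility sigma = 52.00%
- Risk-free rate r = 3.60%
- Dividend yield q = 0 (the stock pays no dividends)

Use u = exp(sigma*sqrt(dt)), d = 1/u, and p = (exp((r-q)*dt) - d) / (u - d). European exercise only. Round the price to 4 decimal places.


dt = T/N = 0.500000
u = exp(sigma*sqrt(dt)) = 1.444402; d = 1/u = 0.692328
p = (exp((r-q)*dt) - d) / (u - d) = 0.433248
Discount per step: exp(-r*dt) = 0.982161
Stock lattice S(k, i) with i counting down-moves:
  k=0: S(0,0) = 23.6200
  k=1: S(1,0) = 34.1168; S(1,1) = 16.3528
  k=2: S(2,0) = 49.2784; S(2,1) = 23.6200; S(2,2) = 11.3215
  k=3: S(3,0) = 71.1778; S(3,1) = 34.1168; S(3,2) = 16.3528; S(3,3) = 7.8382
  k=4: S(4,0) = 102.8093; S(4,1) = 49.2784; S(4,2) = 23.6200; S(4,3) = 11.3215; S(4,4) = 5.4266
Terminal payoffs V(N, i) = max(S_T - K, 0):
  V(4,0) = 80.949310; V(4,1) = 27.418351; V(4,2) = 1.760000; V(4,3) = 0.000000; V(4,4) = 0.000000
Backward induction: V(k, i) = exp(-r*dt) * [p * V(k+1, i) + (1-p) * V(k+1, i+1)].
  V(3,0) = exp(-r*dt) * [p*80.949310 + (1-p)*27.418351] = 49.707718
  V(3,1) = exp(-r*dt) * [p*27.418351 + (1-p)*1.760000] = 12.646740
  V(3,2) = exp(-r*dt) * [p*1.760000 + (1-p)*0.000000] = 0.748915
  V(3,3) = exp(-r*dt) * [p*0.000000 + (1-p)*0.000000] = 0.000000
  V(2,0) = exp(-r*dt) * [p*49.707718 + (1-p)*12.646740] = 28.191314
  V(2,1) = exp(-r*dt) * [p*12.646740 + (1-p)*0.748915] = 5.798315
  V(2,2) = exp(-r*dt) * [p*0.748915 + (1-p)*0.000000] = 0.318678
  V(1,0) = exp(-r*dt) * [p*28.191314 + (1-p)*5.798315] = 15.223543
  V(1,1) = exp(-r*dt) * [p*5.798315 + (1-p)*0.318678] = 2.644687
  V(0,0) = exp(-r*dt) * [p*15.223543 + (1-p)*2.644687] = 7.950061

Answer: Price = V(0,0) = 7.9501


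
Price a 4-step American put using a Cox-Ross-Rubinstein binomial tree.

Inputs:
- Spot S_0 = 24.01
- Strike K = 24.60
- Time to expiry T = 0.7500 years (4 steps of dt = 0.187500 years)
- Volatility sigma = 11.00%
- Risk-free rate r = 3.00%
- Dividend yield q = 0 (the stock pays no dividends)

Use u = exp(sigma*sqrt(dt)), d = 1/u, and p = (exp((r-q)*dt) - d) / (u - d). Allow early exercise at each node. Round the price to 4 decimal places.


dt = T/N = 0.187500
u = exp(sigma*sqrt(dt)) = 1.048784; d = 1/u = 0.953485
p = (exp((r-q)*dt) - d) / (u - d) = 0.547286
Discount per step: exp(-r*dt) = 0.994391
Stock lattice S(k, i) with i counting down-moves:
  k=0: S(0,0) = 24.0100
  k=1: S(1,0) = 25.1813; S(1,1) = 22.8932
  k=2: S(2,0) = 26.4097; S(2,1) = 24.0100; S(2,2) = 21.8283
  k=3: S(3,0) = 27.6981; S(3,1) = 25.1813; S(3,2) = 22.8932; S(3,3) = 20.8130
  k=4: S(4,0) = 29.0493; S(4,1) = 26.4097; S(4,2) = 24.0100; S(4,3) = 21.8283; S(4,4) = 19.8449
Terminal payoffs V(N, i) = max(K - S_T, 0):
  V(4,0) = 0.000000; V(4,1) = 0.000000; V(4,2) = 0.590000; V(4,3) = 2.771693; V(4,4) = 4.755144
Backward induction: V(k, i) = exp(-r*dt) * [p * V(k+1, i) + (1-p) * V(k+1, i+1)]; then take max(V_cont, immediate exercise) for American.
  V(3,0) = exp(-r*dt) * [p*0.000000 + (1-p)*0.000000] = 0.000000; exercise = 0.000000; V(3,0) = max -> 0.000000
  V(3,1) = exp(-r*dt) * [p*0.000000 + (1-p)*0.590000] = 0.265603; exercise = 0.000000; V(3,1) = max -> 0.265603
  V(3,2) = exp(-r*dt) * [p*0.590000 + (1-p)*2.771693] = 1.568834; exercise = 1.706821; V(3,2) = max -> 1.706821
  V(3,3) = exp(-r*dt) * [p*2.771693 + (1-p)*4.755144] = 3.649046; exercise = 3.787033; V(3,3) = max -> 3.787033
  V(2,0) = exp(-r*dt) * [p*0.000000 + (1-p)*0.265603] = 0.119568; exercise = 0.000000; V(2,0) = max -> 0.119568
  V(2,1) = exp(-r*dt) * [p*0.265603 + (1-p)*1.706821] = 0.912914; exercise = 0.590000; V(2,1) = max -> 0.912914
  V(2,2) = exp(-r*dt) * [p*1.706821 + (1-p)*3.787033] = 2.633706; exercise = 2.771693; V(2,2) = max -> 2.771693
  V(1,0) = exp(-r*dt) * [p*0.119568 + (1-p)*0.912914] = 0.476042; exercise = 0.000000; V(1,0) = max -> 0.476042
  V(1,1) = exp(-r*dt) * [p*0.912914 + (1-p)*2.771693] = 1.744569; exercise = 1.706821; V(1,1) = max -> 1.744569
  V(0,0) = exp(-r*dt) * [p*0.476042 + (1-p)*1.744569] = 1.044431; exercise = 0.590000; V(0,0) = max -> 1.044431

Answer: Price = V(0,0) = 1.0444


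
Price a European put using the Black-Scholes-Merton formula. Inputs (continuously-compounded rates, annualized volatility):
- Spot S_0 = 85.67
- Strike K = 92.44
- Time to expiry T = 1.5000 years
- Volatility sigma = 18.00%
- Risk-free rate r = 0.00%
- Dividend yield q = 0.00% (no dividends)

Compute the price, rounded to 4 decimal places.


Answer: Price = 11.6599

Derivation:
d1 = (ln(S/K) + (r - q + 0.5*sigma^2) * T) / (sigma * sqrt(T)) = -0.23477488
d2 = d1 - sigma * sqrt(T) = -0.45522896
exp(-rT) = 1.00000000; exp(-qT) = 1.00000000
P = K * exp(-rT) * N(-d2) - S_0 * exp(-qT) * N(-d1)
N(-d1) = 0.59280827; N(-d2) = 0.67552773
P = 92.4400 * 1.00000000 * 0.67552773 - 85.6700 * 1.00000000 * 0.59280827 = 11.6599


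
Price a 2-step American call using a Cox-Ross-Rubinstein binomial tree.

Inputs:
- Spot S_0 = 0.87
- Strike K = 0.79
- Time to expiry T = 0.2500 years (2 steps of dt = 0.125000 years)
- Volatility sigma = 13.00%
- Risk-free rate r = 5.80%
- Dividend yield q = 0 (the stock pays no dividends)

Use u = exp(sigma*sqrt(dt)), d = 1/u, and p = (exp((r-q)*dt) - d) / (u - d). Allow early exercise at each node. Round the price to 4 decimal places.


dt = T/N = 0.125000
u = exp(sigma*sqrt(dt)) = 1.047035; d = 1/u = 0.955078
p = (exp((r-q)*dt) - d) / (u - d) = 0.567640
Discount per step: exp(-r*dt) = 0.992776
Stock lattice S(k, i) with i counting down-moves:
  k=0: S(0,0) = 0.8700
  k=1: S(1,0) = 0.9109; S(1,1) = 0.8309
  k=2: S(2,0) = 0.9538; S(2,1) = 0.8700; S(2,2) = 0.7936
Terminal payoffs V(N, i) = max(S_T - K, 0):
  V(2,0) = 0.163765; V(2,1) = 0.080000; V(2,2) = 0.003592
Backward induction: V(k, i) = exp(-r*dt) * [p * V(k+1, i) + (1-p) * V(k+1, i+1)]; then take max(V_cont, immediate exercise) for American.
  V(1,0) = exp(-r*dt) * [p*0.163765 + (1-p)*0.080000] = 0.126627; exercise = 0.120920; V(1,0) = max -> 0.126627
  V(1,1) = exp(-r*dt) * [p*0.080000 + (1-p)*0.003592] = 0.046625; exercise = 0.040918; V(1,1) = max -> 0.046625
  V(0,0) = exp(-r*dt) * [p*0.126627 + (1-p)*0.046625] = 0.091372; exercise = 0.080000; V(0,0) = max -> 0.091372

Answer: Price = V(0,0) = 0.0914


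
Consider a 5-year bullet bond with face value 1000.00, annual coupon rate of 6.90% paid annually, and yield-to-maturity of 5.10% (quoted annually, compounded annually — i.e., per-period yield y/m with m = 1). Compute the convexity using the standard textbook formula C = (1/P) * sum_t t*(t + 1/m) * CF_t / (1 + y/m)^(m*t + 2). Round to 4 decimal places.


Answer: Convexity = 22.9819

Derivation:
Coupon per period c = face * coupon_rate / m = 69.000000
Periods per year m = 1; per-period yield y/m = 0.051000
Number of cashflows N = 5
Cashflows (t years, CF_t, discount factor 1/(1+y/m)^(m*t), PV):
  t = 1.0000: CF_t = 69.000000, DF = 0.951475, PV = 65.651760
  t = 2.0000: CF_t = 69.000000, DF = 0.905304, PV = 62.465995
  t = 3.0000: CF_t = 69.000000, DF = 0.861374, PV = 59.434819
  t = 4.0000: CF_t = 69.000000, DF = 0.819576, PV = 56.550731
  t = 5.0000: CF_t = 1069.000000, DF = 0.779806, PV = 833.612321
Price P = sum_t PV_t = 1077.715626
Convexity numerator sum_t t*(t + 1/m) * CF_t / (1+y/m)^(m*t + 2):
  t = 1.0000: term = 118.869638
  t = 2.0000: term = 339.304389
  t = 3.0000: term = 645.679141
  t = 4.0000: term = 1023.912371
  t = 5.0000: term = 22640.183772
Convexity = (1/P) * sum = 24767.949310 / 1077.715626 = 22.981897


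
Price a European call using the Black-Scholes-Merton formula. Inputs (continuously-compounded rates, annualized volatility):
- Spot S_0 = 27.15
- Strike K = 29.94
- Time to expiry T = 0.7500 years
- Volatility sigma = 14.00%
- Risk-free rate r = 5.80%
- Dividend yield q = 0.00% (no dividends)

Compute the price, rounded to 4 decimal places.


Answer: Price = 0.7242

Derivation:
d1 = (ln(S/K) + (r - q + 0.5*sigma^2) * T) / (sigma * sqrt(T)) = -0.38738828
d2 = d1 - sigma * sqrt(T) = -0.50863183
exp(-rT) = 0.95743255; exp(-qT) = 1.00000000
C = S_0 * exp(-qT) * N(d1) - K * exp(-rT) * N(d2)
N(d1) = 0.34923439; N(d2) = 0.30550516
C = 27.1500 * 1.00000000 * 0.34923439 - 29.9400 * 0.95743255 * 0.30550516 = 0.7242


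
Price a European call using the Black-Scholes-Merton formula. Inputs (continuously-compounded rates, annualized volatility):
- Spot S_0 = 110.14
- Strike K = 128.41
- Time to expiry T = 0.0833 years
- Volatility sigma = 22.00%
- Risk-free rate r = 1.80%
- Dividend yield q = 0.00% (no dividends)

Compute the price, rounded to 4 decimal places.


d1 = (ln(S/K) + (r - q + 0.5*sigma^2) * T) / (sigma * sqrt(T)) = -2.36174146
d2 = d1 - sigma * sqrt(T) = -2.42523728
exp(-rT) = 0.99850172; exp(-qT) = 1.00000000
C = S_0 * exp(-qT) * N(d1) - K * exp(-rT) * N(d2)
N(d1) = 0.00909466; N(d2) = 0.00764919
C = 110.1400 * 1.00000000 * 0.00909466 - 128.4100 * 0.99850172 * 0.00764919 = 0.0209

Answer: Price = 0.0209


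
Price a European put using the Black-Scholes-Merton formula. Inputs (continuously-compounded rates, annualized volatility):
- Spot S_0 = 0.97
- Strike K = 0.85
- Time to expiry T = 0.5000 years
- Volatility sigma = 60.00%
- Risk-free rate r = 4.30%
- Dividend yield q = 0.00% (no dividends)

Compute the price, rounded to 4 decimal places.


Answer: Price = 0.0920

Derivation:
d1 = (ln(S/K) + (r - q + 0.5*sigma^2) * T) / (sigma * sqrt(T)) = 0.57407577
d2 = d1 - sigma * sqrt(T) = 0.14981170
exp(-rT) = 0.97872948; exp(-qT) = 1.00000000
P = K * exp(-rT) * N(-d2) - S_0 * exp(-qT) * N(-d1)
N(-d1) = 0.28295826; N(-d2) = 0.44045659
P = 0.8500 * 0.97872948 * 0.44045659 - 0.9700 * 1.00000000 * 0.28295826 = 0.0920


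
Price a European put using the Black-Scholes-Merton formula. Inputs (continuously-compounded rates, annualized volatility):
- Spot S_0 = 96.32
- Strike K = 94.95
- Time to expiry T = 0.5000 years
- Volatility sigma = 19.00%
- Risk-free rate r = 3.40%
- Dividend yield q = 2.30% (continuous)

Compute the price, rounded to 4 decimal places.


Answer: Price = 4.1699

Derivation:
d1 = (ln(S/K) + (r - q + 0.5*sigma^2) * T) / (sigma * sqrt(T)) = 0.21474122
d2 = d1 - sigma * sqrt(T) = 0.08039093
exp(-rT) = 0.98314368; exp(-qT) = 0.98856587
P = K * exp(-rT) * N(-d2) - S_0 * exp(-qT) * N(-d1)
N(-d1) = 0.41498454; N(-d2) = 0.46796317
P = 94.9500 * 0.98314368 * 0.46796317 - 96.3200 * 0.98856587 * 0.41498454 = 4.1699


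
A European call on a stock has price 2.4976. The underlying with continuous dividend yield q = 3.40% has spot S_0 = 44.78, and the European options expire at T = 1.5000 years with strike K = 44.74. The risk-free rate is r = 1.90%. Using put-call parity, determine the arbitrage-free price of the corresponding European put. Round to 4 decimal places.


Answer: Put price = 3.4270

Derivation:
Put-call parity: C - P = S_0 * exp(-qT) - K * exp(-rT).
S_0 * exp(-qT) = 44.7800 * 0.95027867 = 42.55347887
K * exp(-rT) = 44.7400 * 0.97190229 = 43.48290864
P = C - S*exp(-qT) + K*exp(-rT)
P = 2.4976 - 42.55347887 + 43.48290864 = 3.4270


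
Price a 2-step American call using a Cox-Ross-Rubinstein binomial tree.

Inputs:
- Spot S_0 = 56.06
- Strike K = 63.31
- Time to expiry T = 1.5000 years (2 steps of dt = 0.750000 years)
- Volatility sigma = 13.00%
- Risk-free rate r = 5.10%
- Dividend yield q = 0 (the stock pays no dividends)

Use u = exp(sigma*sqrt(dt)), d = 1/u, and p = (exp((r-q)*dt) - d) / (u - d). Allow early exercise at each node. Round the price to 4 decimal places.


Answer: Price = V(0,0) = 2.6592

Derivation:
dt = T/N = 0.750000
u = exp(sigma*sqrt(dt)) = 1.119165; d = 1/u = 0.893523
p = (exp((r-q)*dt) - d) / (u - d) = 0.644683
Discount per step: exp(-r*dt) = 0.962472
Stock lattice S(k, i) with i counting down-moves:
  k=0: S(0,0) = 56.0600
  k=1: S(1,0) = 62.7404; S(1,1) = 50.0909
  k=2: S(2,0) = 70.2169; S(2,1) = 56.0600; S(2,2) = 44.7574
Terminal payoffs V(N, i) = max(S_T - K, 0):
  V(2,0) = 6.906909; V(2,1) = 0.000000; V(2,2) = 0.000000
Backward induction: V(k, i) = exp(-r*dt) * [p * V(k+1, i) + (1-p) * V(k+1, i+1)]; then take max(V_cont, immediate exercise) for American.
  V(1,0) = exp(-r*dt) * [p*6.906909 + (1-p)*0.000000] = 4.285668; exercise = 0.000000; V(1,0) = max -> 4.285668
  V(1,1) = exp(-r*dt) * [p*0.000000 + (1-p)*0.000000] = 0.000000; exercise = 0.000000; V(1,1) = max -> 0.000000
  V(0,0) = exp(-r*dt) * [p*4.285668 + (1-p)*0.000000] = 2.659214; exercise = 0.000000; V(0,0) = max -> 2.659214


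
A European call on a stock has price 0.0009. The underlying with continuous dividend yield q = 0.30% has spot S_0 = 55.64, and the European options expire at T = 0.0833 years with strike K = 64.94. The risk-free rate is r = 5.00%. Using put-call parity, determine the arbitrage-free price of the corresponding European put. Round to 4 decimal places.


Answer: Put price = 9.0449

Derivation:
Put-call parity: C - P = S_0 * exp(-qT) - K * exp(-rT).
S_0 * exp(-qT) = 55.6400 * 0.99975013 = 55.62609730
K * exp(-rT) = 64.9400 * 0.99584366 = 64.67008738
P = C - S*exp(-qT) + K*exp(-rT)
P = 0.0009 - 55.62609730 + 64.67008738 = 9.0449


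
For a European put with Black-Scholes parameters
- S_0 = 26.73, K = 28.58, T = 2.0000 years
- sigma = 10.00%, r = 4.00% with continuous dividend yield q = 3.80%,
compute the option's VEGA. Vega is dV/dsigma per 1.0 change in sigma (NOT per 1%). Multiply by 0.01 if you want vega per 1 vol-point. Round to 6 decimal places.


d1 = -0.3742054507; d2 = -0.5156268069
phi(d1) = 0.3719657894; exp(-qT) = 0.9268162066; exp(-rT) = 0.9231163464
Vega = S * exp(-qT) * phi(d1) * sqrt(T) = 26.7300 * 0.9268162066 * 0.3719657894 * 1.4142135624 = 13.031985

Answer: Vega = 13.031985


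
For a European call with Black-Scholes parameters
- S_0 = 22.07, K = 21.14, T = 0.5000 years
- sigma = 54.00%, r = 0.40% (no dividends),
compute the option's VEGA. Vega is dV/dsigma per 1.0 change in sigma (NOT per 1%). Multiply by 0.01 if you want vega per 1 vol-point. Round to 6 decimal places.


d1 = 0.3089067727; d2 = -0.0729308891
phi(d1) = 0.3803550082; exp(-qT) = 1.0000000000; exp(-rT) = 0.9980019987
Vega = S * exp(-qT) * phi(d1) * sqrt(T) = 22.0700 * 1.0000000000 * 0.3803550082 * 0.7071067812 = 5.935762

Answer: Vega = 5.935762


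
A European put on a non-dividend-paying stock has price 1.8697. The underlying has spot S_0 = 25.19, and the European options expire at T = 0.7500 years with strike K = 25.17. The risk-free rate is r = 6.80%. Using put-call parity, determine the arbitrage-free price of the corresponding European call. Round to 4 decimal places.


Answer: Call price = 3.1412

Derivation:
Put-call parity: C - P = S_0 * exp(-qT) - K * exp(-rT).
S_0 * exp(-qT) = 25.1900 * 1.00000000 = 25.19000000
K * exp(-rT) = 25.1700 * 0.95027867 = 23.91851414
C = P + S*exp(-qT) - K*exp(-rT)
C = 1.8697 + 25.19000000 - 23.91851414 = 3.1412


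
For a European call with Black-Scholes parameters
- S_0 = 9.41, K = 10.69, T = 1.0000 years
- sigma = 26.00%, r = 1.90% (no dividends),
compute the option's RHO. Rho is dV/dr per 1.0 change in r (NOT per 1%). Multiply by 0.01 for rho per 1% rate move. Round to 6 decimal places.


Answer: Rho = 3.063114

Derivation:
d1 = -0.2874452748; d2 = -0.5474452748
phi(d1) = 0.3827968202; exp(-qT) = 1.0000000000; exp(-rT) = 0.9811793622
N(d2) = 0.2920364290
Rho = K*T*exp(-rT)*N(d2) = 10.6900 * 1.0000 * 0.9811793622 * 0.2920364290 = 3.063114


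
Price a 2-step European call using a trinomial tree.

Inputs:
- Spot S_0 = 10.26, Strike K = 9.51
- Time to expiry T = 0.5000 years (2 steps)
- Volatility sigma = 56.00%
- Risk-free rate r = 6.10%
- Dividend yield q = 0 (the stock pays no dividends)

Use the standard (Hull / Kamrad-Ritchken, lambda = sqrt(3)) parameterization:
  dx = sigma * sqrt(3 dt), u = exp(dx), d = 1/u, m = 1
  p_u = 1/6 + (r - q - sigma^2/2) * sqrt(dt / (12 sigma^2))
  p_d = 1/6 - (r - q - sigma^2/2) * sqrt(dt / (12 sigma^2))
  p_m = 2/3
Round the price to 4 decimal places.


Answer: Price = V(0,0) = 2.0195

Derivation:
dt = T/N = 0.250000; dx = sigma*sqrt(3*dt) = 0.484974
u = exp(dx) = 1.624133; d = 1/u = 0.615713
p_u = 0.141975, p_m = 0.666667, p_d = 0.191359
Discount per step: exp(-r*dt) = 0.984866
Stock lattice S(k, j) with j the centered position index:
  k=0: S(0,+0) = 10.2600
  k=1: S(1,-1) = 6.3172; S(1,+0) = 10.2600; S(1,+1) = 16.6636
  k=2: S(2,-2) = 3.8896; S(2,-1) = 6.3172; S(2,+0) = 10.2600; S(2,+1) = 16.6636; S(2,+2) = 27.0639
Terminal payoffs V(N, j) = max(S_T - K, 0):
  V(2,-2) = 0.000000; V(2,-1) = 0.000000; V(2,+0) = 0.750000; V(2,+1) = 7.153606; V(2,+2) = 17.553915
Backward induction: V(k, j) = exp(-r*dt) * [p_u * V(k+1, j+1) + p_m * V(k+1, j) + p_d * V(k+1, j-1)]
  V(1,-1) = exp(-r*dt) * [p_u*0.750000 + p_m*0.000000 + p_d*0.000000] = 0.104869
  V(1,+0) = exp(-r*dt) * [p_u*7.153606 + p_m*0.750000 + p_d*0.000000] = 1.492693
  V(1,+1) = exp(-r*dt) * [p_u*17.553915 + p_m*7.153606 + p_d*0.750000] = 7.292734
  V(0,+0) = exp(-r*dt) * [p_u*7.292734 + p_m*1.492693 + p_d*0.104869] = 2.019545


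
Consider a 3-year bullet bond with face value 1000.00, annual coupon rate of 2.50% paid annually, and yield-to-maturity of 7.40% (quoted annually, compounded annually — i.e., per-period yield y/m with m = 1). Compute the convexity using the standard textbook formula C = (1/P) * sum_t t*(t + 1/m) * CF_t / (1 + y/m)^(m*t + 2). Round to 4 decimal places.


Answer: Convexity = 10.0428

Derivation:
Coupon per period c = face * coupon_rate / m = 25.000000
Periods per year m = 1; per-period yield y/m = 0.074000
Number of cashflows N = 3
Cashflows (t years, CF_t, discount factor 1/(1+y/m)^(m*t), PV):
  t = 1.0000: CF_t = 25.000000, DF = 0.931099, PV = 23.277467
  t = 2.0000: CF_t = 25.000000, DF = 0.866945, PV = 21.673620
  t = 3.0000: CF_t = 1025.000000, DF = 0.807211, PV = 827.391436
Price P = sum_t PV_t = 872.342523
Convexity numerator sum_t t*(t + 1/m) * CF_t / (1+y/m)^(m*t + 2):
  t = 1.0000: term = 40.360558
  t = 2.0000: term = 112.738988
  t = 3.0000: term = 8607.632261
Convexity = (1/P) * sum = 8760.731808 / 872.342523 = 10.042766


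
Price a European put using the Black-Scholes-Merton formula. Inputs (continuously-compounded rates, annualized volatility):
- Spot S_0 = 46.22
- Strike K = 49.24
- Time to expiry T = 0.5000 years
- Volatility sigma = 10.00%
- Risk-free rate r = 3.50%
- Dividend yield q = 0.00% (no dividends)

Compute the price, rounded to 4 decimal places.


d1 = (ln(S/K) + (r - q + 0.5*sigma^2) * T) / (sigma * sqrt(T)) = -0.61226533
d2 = d1 - sigma * sqrt(T) = -0.68297601
exp(-rT) = 0.98265224; exp(-qT) = 1.00000000
P = K * exp(-rT) * N(-d2) - S_0 * exp(-qT) * N(-d1)
N(-d1) = 0.72981889; N(-d2) = 0.75268900
P = 49.2400 * 0.98265224 * 0.75268900 - 46.2200 * 1.00000000 * 0.72981889 = 2.6872

Answer: Price = 2.6872


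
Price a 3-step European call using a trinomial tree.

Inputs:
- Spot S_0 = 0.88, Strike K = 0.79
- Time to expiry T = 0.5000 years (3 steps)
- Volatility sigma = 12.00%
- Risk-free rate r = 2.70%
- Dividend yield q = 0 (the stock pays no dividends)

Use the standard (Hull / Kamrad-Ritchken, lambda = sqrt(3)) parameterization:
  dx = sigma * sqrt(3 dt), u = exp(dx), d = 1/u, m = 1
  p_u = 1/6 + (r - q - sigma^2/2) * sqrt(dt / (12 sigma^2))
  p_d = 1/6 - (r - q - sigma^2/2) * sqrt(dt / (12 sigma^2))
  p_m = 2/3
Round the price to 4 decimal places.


dt = T/N = 0.166667; dx = sigma*sqrt(3*dt) = 0.084853
u = exp(dx) = 1.088557; d = 1/u = 0.918647
p_u = 0.186112, p_m = 0.666667, p_d = 0.147221
Discount per step: exp(-r*dt) = 0.995510
Stock lattice S(k, j) with j the centered position index:
  k=0: S(0,+0) = 0.8800
  k=1: S(1,-1) = 0.8084; S(1,+0) = 0.8800; S(1,+1) = 0.9579
  k=2: S(2,-2) = 0.7426; S(2,-1) = 0.8084; S(2,+0) = 0.8800; S(2,+1) = 0.9579; S(2,+2) = 1.0428
  k=3: S(3,-3) = 0.6822; S(3,-2) = 0.7426; S(3,-1) = 0.8084; S(3,+0) = 0.8800; S(3,+1) = 0.9579; S(3,+2) = 1.0428; S(3,+3) = 1.1351
Terminal payoffs V(N, j) = max(S_T - K, 0):
  V(3,-3) = 0.000000; V(3,-2) = 0.000000; V(3,-1) = 0.018410; V(3,+0) = 0.090000; V(3,+1) = 0.167930; V(3,+2) = 0.252761; V(3,+3) = 0.345105
Backward induction: V(k, j) = exp(-r*dt) * [p_u * V(k+1, j+1) + p_m * V(k+1, j) + p_d * V(k+1, j-1)]
  V(2,-2) = exp(-r*dt) * [p_u*0.018410 + p_m*0.000000 + p_d*0.000000] = 0.003411
  V(2,-1) = exp(-r*dt) * [p_u*0.090000 + p_m*0.018410 + p_d*0.000000] = 0.028893
  V(2,+0) = exp(-r*dt) * [p_u*0.167930 + p_m*0.090000 + p_d*0.018410] = 0.093542
  V(2,+1) = exp(-r*dt) * [p_u*0.252761 + p_m*0.167930 + p_d*0.090000] = 0.171472
  V(2,+2) = exp(-r*dt) * [p_u*0.345105 + p_m*0.252761 + p_d*0.167930] = 0.256303
  V(1,-1) = exp(-r*dt) * [p_u*0.093542 + p_m*0.028893 + p_d*0.003411] = 0.037007
  V(1,+0) = exp(-r*dt) * [p_u*0.171472 + p_m*0.093542 + p_d*0.028893] = 0.098086
  V(1,+1) = exp(-r*dt) * [p_u*0.256303 + p_m*0.171472 + p_d*0.093542] = 0.174998
  V(0,+0) = exp(-r*dt) * [p_u*0.174998 + p_m*0.098086 + p_d*0.037007] = 0.102944

Answer: Price = V(0,0) = 0.1029


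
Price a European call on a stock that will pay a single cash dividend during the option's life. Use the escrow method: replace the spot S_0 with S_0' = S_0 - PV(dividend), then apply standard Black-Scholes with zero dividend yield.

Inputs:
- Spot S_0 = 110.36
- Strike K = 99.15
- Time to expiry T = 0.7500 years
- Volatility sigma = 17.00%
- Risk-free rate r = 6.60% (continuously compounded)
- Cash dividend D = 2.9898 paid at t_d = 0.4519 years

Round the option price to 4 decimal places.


PV(D) = D * exp(-r * t_d) = 2.9898 * 0.97061499 = 2.90194469
S_0' = S_0 - PV(D) = 110.3600 - 2.90194469 = 107.45805531
d1 = (ln(S_0'/K) + (r + sigma^2/2)*T) / (sigma*sqrt(T)) = 0.95639249
d2 = d1 - sigma*sqrt(T) = 0.80916818
exp(-rT) = 0.95170516
N(d1) = 0.83056301; N(d2) = 0.79079079
C = S_0' * N(d1) - K * exp(-rT) * N(d2) = 107.45805531 * 0.83056301 - 99.1500 * 0.95170516 * 0.79079079 = 14.6304

Answer: Price = 14.6304


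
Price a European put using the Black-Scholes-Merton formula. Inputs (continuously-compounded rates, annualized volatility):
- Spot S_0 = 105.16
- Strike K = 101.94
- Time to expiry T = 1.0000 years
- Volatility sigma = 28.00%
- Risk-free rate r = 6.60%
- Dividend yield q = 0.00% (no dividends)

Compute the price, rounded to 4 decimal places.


Answer: Price = 6.9612

Derivation:
d1 = (ln(S/K) + (r - q + 0.5*sigma^2) * T) / (sigma * sqrt(T)) = 0.48678070
d2 = d1 - sigma * sqrt(T) = 0.20678070
exp(-rT) = 0.93613086; exp(-qT) = 1.00000000
P = K * exp(-rT) * N(-d2) - S_0 * exp(-qT) * N(-d1)
N(-d1) = 0.31320688; N(-d2) = 0.41809057
P = 101.9400 * 0.93613086 * 0.41809057 - 105.1600 * 1.00000000 * 0.31320688 = 6.9612


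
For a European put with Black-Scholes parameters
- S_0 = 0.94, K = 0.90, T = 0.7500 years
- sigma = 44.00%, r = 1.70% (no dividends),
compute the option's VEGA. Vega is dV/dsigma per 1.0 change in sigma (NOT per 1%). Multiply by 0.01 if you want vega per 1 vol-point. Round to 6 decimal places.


d1 = 0.3381044844; d2 = -0.0429466933
phi(d1) = 0.3767792321; exp(-qT) = 1.0000000000; exp(-rT) = 0.9873309369
Vega = S * exp(-qT) * phi(d1) * sqrt(T) = 0.9400 * 1.0000000000 * 0.3767792321 * 0.8660254038 = 0.306722

Answer: Vega = 0.306722


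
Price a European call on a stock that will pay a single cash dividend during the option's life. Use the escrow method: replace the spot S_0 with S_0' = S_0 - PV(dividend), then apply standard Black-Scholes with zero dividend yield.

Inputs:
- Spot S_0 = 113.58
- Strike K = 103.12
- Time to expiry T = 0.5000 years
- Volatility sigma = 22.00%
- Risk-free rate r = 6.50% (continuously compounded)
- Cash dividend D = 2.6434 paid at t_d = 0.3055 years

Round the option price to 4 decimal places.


Answer: Price = 13.5753

Derivation:
PV(D) = D * exp(-r * t_d) = 2.6434 * 0.98033836 = 2.59142642
S_0' = S_0 - PV(D) = 113.5800 - 2.59142642 = 110.98857358
d1 = (ln(S_0'/K) + (r + sigma^2/2)*T) / (sigma*sqrt(T)) = 0.75939345
d2 = d1 - sigma*sqrt(T) = 0.60382996
exp(-rT) = 0.96802245
N(d1) = 0.77619138; N(d2) = 0.72702165
C = S_0' * N(d1) - K * exp(-rT) * N(d2) = 110.98857358 * 0.77619138 - 103.1200 * 0.96802245 * 0.72702165 = 13.5753


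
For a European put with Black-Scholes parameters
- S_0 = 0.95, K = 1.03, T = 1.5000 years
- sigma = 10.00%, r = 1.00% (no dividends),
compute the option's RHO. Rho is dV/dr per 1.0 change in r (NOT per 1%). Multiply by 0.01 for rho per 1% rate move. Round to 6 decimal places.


d1 = -0.4764428739; d2 = -0.5989173610
phi(d1) = 0.3561378374; exp(-qT) = 1.0000000000; exp(-rT) = 0.9851119396
N(-d2) = 0.7253860032
Rho = -K*T*exp(-rT)*N(-d2) = -1.0300 * 1.5000 * 0.9851119396 * 0.7253860032 = -1.104036

Answer: Rho = -1.104036


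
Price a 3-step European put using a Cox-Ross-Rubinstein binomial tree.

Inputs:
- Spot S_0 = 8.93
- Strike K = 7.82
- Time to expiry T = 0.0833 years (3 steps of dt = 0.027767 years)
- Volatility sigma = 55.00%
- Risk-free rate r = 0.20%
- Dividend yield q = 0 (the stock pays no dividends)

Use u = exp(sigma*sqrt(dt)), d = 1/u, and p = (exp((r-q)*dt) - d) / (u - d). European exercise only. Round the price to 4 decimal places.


Answer: Price = V(0,0) = 0.1479

Derivation:
dt = T/N = 0.027767
u = exp(sigma*sqrt(dt)) = 1.095979; d = 1/u = 0.912426
p = (exp((r-q)*dt) - d) / (u - d) = 0.477406
Discount per step: exp(-r*dt) = 0.999944
Stock lattice S(k, i) with i counting down-moves:
  k=0: S(0,0) = 8.9300
  k=1: S(1,0) = 9.7871; S(1,1) = 8.1480
  k=2: S(2,0) = 10.7265; S(2,1) = 8.9300; S(2,2) = 7.4344
  k=3: S(3,0) = 11.7560; S(3,1) = 9.7871; S(3,2) = 8.1480; S(3,3) = 6.7834
Terminal payoffs V(N, i) = max(K - S_T, 0):
  V(3,0) = 0.000000; V(3,1) = 0.000000; V(3,2) = 0.000000; V(3,3) = 1.036648
Backward induction: V(k, i) = exp(-r*dt) * [p * V(k+1, i) + (1-p) * V(k+1, i+1)].
  V(2,0) = exp(-r*dt) * [p*0.000000 + (1-p)*0.000000] = 0.000000
  V(2,1) = exp(-r*dt) * [p*0.000000 + (1-p)*0.000000] = 0.000000
  V(2,2) = exp(-r*dt) * [p*0.000000 + (1-p)*1.036648] = 0.541715
  V(1,0) = exp(-r*dt) * [p*0.000000 + (1-p)*0.000000] = 0.000000
  V(1,1) = exp(-r*dt) * [p*0.000000 + (1-p)*0.541715] = 0.283081
  V(0,0) = exp(-r*dt) * [p*0.000000 + (1-p)*0.283081] = 0.147928


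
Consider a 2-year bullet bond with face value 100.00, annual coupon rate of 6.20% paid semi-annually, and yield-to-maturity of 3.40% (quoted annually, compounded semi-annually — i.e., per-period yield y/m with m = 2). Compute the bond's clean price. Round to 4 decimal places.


Answer: Price = 105.3699

Derivation:
Coupon per period c = face * coupon_rate / m = 3.100000
Periods per year m = 2; per-period yield y/m = 0.017000
Number of cashflows N = 4
Cashflows (t years, CF_t, discount factor 1/(1+y/m)^(m*t), PV):
  t = 0.5000: CF_t = 3.100000, DF = 0.983284, PV = 3.048181
  t = 1.0000: CF_t = 3.100000, DF = 0.966848, PV = 2.997228
  t = 1.5000: CF_t = 3.100000, DF = 0.950686, PV = 2.947127
  t = 2.0000: CF_t = 103.100000, DF = 0.934795, PV = 96.377322
Price P = sum_t PV_t = 105.369858
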